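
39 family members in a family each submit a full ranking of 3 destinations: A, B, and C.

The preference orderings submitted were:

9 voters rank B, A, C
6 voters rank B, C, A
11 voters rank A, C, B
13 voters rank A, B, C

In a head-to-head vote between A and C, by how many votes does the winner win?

27

Ballots ranking A above C: 9+11+13 = 33.
Ballots ranking C above A: 6.
A wins 33–6, a margin of 27.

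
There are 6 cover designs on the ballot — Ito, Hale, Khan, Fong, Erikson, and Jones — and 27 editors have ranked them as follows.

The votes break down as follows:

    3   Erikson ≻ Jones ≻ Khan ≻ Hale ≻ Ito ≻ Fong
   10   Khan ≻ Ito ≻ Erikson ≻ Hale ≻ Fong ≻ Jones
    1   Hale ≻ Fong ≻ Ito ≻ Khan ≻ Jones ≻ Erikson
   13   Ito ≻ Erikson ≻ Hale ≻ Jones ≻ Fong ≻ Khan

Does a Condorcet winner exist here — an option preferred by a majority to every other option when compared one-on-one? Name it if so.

Ito

Head-to-head results (27 voters total):
Ito vs Hale: Ito wins 23–4.
Ito vs Khan: Ito wins 14–13.
Ito vs Fong: Ito wins 26–1.
Ito vs Erikson: Ito wins 24–3.
Ito vs Jones: Ito wins 24–3.
Hale vs Khan: Hale wins 14–13.
Hale vs Fong: Hale wins 27–0.
Hale vs Erikson: Erikson wins 26–1.
Hale vs Jones: Hale wins 24–3.
Khan vs Fong: Fong wins 14–13.
Khan vs Erikson: Erikson wins 16–11.
Khan vs Jones: Jones wins 16–11.
Fong vs Erikson: Erikson wins 26–1.
Fong vs Jones: Jones wins 16–11.
Erikson vs Jones: Erikson wins 26–1.
Ito beats each rival — Hale (23–4), Khan (14–13), Fong (26–1), Erikson (24–3), Jones (24–3) — so Ito is the Condorcet winner.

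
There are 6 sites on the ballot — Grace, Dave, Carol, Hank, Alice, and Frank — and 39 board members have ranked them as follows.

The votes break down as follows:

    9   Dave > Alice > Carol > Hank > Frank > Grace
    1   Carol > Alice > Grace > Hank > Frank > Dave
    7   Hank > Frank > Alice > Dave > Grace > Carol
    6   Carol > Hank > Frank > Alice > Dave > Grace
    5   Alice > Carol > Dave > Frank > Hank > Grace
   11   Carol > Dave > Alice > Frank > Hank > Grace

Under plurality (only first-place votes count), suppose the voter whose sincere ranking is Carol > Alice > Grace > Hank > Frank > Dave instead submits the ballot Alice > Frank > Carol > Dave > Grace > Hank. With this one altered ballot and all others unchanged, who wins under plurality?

Carol

First-place totals with the altered ballot: Grace 0, Dave 9, Carol 17, Hank 7, Alice 6, Frank 0.
The winner is unchanged: still Carol.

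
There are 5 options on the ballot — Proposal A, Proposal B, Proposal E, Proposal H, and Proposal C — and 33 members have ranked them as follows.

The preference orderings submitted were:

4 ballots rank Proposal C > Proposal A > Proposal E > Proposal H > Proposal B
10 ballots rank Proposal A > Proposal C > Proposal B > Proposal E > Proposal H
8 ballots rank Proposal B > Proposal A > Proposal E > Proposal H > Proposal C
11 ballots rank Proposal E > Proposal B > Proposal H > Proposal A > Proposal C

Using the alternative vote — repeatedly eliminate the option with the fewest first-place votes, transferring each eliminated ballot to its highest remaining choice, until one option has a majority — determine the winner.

Proposal A

Round 1: Proposal E 11, Proposal A 10, Proposal B 8, Proposal C 4, Proposal H 0. Proposal H has the fewest and is eliminated.
Round 2: Proposal E 11, Proposal A 10, Proposal B 8, Proposal C 4. Proposal C has the fewest and is eliminated.
Round 3: Proposal A 14, Proposal E 11, Proposal B 8. Proposal B has the fewest and is eliminated.
Round 4: Proposal A 22, Proposal E 11. Proposal A has a majority.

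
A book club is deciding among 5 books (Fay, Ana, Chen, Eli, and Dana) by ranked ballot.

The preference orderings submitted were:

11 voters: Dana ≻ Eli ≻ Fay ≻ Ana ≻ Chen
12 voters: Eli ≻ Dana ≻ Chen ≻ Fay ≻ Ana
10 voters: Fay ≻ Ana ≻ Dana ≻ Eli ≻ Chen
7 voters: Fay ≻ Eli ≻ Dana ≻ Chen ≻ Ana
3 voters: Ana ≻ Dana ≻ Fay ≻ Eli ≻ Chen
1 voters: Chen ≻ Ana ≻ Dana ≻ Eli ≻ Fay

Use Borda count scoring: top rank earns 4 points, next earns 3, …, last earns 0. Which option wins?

Borda scores:
  Fay: 11·2 + 12·1 + 10·4 + 7·4 + 3·2 + 0 = 108
  Ana: 11·1 + 12·0 + 10·3 + 7·0 + 3·4 + 3 = 56
  Chen: 11·0 + 12·2 + 10·0 + 7·1 + 3·0 + 4 = 35
  Eli: 11·3 + 12·4 + 10·1 + 7·3 + 3·1 + 1 = 116
  Dana: 11·4 + 12·3 + 10·2 + 7·2 + 3·3 + 2 = 125
Dana has the highest total.

Dana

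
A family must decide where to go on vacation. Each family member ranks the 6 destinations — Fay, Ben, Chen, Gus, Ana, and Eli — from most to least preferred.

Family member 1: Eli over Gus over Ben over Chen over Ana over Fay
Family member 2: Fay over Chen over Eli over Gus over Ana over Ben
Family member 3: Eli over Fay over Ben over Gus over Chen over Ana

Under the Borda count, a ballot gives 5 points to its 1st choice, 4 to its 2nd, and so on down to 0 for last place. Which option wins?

Borda scores:
  Fay: 0 + 5 + 4 = 9
  Ben: 3 + 0 + 3 = 6
  Chen: 2 + 4 + 1 = 7
  Gus: 4 + 2 + 2 = 8
  Ana: 1 + 1 + 0 = 2
  Eli: 5 + 3 + 5 = 13
Eli has the highest total.

Eli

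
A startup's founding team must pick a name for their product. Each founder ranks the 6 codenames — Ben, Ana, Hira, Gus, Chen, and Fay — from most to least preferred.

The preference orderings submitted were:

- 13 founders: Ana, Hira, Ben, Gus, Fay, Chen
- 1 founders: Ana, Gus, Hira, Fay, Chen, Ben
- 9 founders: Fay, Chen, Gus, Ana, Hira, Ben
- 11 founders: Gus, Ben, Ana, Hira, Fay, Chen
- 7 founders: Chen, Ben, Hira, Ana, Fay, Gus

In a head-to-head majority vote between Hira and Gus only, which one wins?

Ballots ranking Hira above Gus: 13+7 = 20.
Ballots ranking Gus above Hira: 1+9+11 = 21.
Gus wins the head-to-head, 21–20.

Gus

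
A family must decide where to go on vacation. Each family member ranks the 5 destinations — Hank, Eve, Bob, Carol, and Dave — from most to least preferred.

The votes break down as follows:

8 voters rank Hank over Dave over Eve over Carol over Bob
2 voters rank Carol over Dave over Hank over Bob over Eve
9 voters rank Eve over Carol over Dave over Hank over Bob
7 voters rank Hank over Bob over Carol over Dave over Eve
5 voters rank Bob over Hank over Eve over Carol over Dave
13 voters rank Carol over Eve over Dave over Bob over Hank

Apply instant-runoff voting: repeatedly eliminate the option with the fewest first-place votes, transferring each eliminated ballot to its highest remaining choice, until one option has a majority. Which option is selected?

Round 1: Hank 15, Carol 15, Eve 9, Bob 5, Dave 0. Dave has the fewest and is eliminated.
Round 2: Hank 15, Carol 15, Eve 9, Bob 5. Bob has the fewest and is eliminated.
Round 3: Hank 20, Carol 15, Eve 9. Eve has the fewest and is eliminated.
Round 4: Carol 24, Hank 20. Carol has a majority.

Carol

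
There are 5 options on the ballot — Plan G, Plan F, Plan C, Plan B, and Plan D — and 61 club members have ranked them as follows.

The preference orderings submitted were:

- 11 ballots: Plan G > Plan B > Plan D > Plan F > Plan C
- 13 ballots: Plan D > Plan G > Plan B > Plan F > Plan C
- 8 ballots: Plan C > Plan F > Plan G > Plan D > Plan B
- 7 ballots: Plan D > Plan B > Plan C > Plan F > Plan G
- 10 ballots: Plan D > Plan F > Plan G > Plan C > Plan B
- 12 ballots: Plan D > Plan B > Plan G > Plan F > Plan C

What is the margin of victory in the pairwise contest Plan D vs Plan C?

45

Ballots ranking Plan D above Plan C: 11+13+7+10+12 = 53.
Ballots ranking Plan C above Plan D: 8.
Plan D wins 53–8, a margin of 45.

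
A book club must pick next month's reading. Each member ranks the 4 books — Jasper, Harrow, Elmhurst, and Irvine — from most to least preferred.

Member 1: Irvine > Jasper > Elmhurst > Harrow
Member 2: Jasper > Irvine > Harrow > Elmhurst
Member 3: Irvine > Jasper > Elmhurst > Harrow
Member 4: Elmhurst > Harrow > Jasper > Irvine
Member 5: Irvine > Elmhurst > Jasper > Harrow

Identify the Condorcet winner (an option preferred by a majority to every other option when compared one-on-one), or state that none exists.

Head-to-head results (5 voters total):
Jasper vs Harrow: Jasper wins 4–1.
Jasper vs Elmhurst: Jasper wins 3–2.
Jasper vs Irvine: Irvine wins 3–2.
Harrow vs Elmhurst: Elmhurst wins 4–1.
Harrow vs Irvine: Irvine wins 4–1.
Elmhurst vs Irvine: Irvine wins 4–1.
Irvine beats each rival — Jasper (3–2), Harrow (4–1), Elmhurst (4–1) — so Irvine is the Condorcet winner.

Irvine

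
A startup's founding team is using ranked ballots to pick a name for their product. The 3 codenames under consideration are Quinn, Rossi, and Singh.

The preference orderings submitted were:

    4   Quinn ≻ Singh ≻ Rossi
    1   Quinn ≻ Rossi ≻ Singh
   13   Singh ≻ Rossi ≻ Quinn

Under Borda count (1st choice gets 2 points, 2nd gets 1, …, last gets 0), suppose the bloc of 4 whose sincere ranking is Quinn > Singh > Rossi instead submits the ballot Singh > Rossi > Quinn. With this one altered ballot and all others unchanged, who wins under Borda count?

Borda totals with the altered ballot: Quinn 2, Rossi 18, Singh 34.
The winner is unchanged: still Singh.

Singh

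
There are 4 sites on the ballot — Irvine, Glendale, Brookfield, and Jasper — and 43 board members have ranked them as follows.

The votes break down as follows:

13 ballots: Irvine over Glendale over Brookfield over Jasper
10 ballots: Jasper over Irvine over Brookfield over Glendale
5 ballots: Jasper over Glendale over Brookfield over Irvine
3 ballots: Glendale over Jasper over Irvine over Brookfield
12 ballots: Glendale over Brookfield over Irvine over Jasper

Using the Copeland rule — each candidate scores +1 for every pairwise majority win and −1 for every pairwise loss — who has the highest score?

Irvine

Pairwise results:
  Irvine vs Glendale: Irvine wins 23–20.
  Irvine vs Brookfield: Irvine wins 26–17.
  Irvine vs Jasper: Irvine wins 25–18.
  Glendale vs Brookfield: Glendale wins 33–10.
  Glendale vs Jasper: Glendale wins 28–15.
  Brookfield vs Jasper: Brookfield wins 25–18.
Copeland scores (wins − losses):
  Irvine: 3 − 0 = 3
  Glendale: 2 − 1 = 1
  Brookfield: 1 − 2 = -1
  Jasper: 0 − 3 = -3
Irvine has the best Copeland score.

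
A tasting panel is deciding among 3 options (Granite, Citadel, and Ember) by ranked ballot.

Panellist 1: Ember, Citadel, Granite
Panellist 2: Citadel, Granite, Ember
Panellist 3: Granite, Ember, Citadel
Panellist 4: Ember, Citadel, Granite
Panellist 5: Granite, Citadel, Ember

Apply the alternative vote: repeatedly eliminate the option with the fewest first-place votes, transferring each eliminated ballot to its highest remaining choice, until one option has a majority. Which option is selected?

Granite

Round 1: Granite 2, Ember 2, Citadel 1. Citadel has the fewest and is eliminated.
Round 2: Granite 3, Ember 2. Granite has a majority.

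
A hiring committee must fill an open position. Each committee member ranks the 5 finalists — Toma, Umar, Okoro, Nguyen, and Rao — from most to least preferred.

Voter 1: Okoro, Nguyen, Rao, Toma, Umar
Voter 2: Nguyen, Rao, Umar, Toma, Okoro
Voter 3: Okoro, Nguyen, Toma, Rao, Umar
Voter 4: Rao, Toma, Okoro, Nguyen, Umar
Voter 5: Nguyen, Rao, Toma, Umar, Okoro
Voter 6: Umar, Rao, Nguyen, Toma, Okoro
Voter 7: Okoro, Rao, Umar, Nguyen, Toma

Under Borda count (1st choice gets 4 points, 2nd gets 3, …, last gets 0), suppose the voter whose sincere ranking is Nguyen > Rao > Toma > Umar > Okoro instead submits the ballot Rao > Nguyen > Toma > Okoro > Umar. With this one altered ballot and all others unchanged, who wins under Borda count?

Rao

Borda totals with the altered ballot: Toma 10, Umar 8, Okoro 15, Nguyen 17, Rao 20.
The winner is unchanged: still Rao.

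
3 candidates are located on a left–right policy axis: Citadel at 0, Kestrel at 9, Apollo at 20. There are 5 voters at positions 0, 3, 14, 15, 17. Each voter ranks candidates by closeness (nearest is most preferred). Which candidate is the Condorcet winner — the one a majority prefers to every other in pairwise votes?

With single-peaked preferences on a line, the Condorcet winner is the candidate closest to the median voter.
The median voter (position 14) is closest to Kestrel at 9.
Check: Kestrel vs Apollo — voters closer to Kestrel: 3 of 5.

Kestrel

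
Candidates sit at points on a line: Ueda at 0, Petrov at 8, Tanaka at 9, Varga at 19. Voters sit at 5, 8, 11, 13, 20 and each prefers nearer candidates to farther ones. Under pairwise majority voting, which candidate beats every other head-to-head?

Tanaka

With single-peaked preferences on a line, the Condorcet winner is the candidate closest to the median voter.
The median voter (position 11) is closest to Tanaka at 9.
Check: Tanaka vs Ueda — voters closer to Tanaka: 5 of 5.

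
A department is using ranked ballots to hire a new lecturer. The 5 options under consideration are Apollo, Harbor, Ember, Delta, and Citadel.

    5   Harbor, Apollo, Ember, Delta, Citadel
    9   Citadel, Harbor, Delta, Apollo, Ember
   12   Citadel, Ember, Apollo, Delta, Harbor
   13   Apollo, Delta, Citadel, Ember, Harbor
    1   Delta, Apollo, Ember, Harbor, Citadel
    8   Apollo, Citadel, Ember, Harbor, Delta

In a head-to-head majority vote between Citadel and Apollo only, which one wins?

Apollo

Ballots ranking Citadel above Apollo: 9+12 = 21.
Ballots ranking Apollo above Citadel: 5+13+1+8 = 27.
Apollo wins the head-to-head, 27–21.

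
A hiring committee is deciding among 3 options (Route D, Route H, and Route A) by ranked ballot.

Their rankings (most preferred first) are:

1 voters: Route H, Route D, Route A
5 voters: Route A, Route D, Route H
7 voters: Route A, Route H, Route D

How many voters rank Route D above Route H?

Ballots ranking Route D above Route H: 5.
Ballots ranking Route H above Route D: 1+7 = 8.
So 5 of 13 voters prefer Route D to Route H.

5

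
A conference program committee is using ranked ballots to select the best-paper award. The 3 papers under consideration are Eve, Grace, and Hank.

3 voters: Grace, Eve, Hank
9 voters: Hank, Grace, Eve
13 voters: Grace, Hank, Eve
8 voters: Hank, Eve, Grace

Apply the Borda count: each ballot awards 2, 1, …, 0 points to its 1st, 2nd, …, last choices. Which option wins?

Borda scores:
  Eve: 3·1 + 9·0 + 13·0 + 8·1 = 11
  Grace: 3·2 + 9·1 + 13·2 + 8·0 = 41
  Hank: 3·0 + 9·2 + 13·1 + 8·2 = 47
Hank has the highest total.

Hank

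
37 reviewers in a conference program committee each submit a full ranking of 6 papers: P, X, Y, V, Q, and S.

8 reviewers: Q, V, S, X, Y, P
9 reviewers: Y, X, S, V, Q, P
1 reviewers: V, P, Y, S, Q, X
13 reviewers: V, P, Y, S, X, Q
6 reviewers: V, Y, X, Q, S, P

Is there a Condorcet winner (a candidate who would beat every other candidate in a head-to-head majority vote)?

Head-to-head results (37 voters total):
P vs X: X wins 23–14.
P vs Y: Y wins 23–14.
P vs V: V wins 37–0.
P vs Q: Q wins 23–14.
P vs S: S wins 23–14.
X vs Y: Y wins 29–8.
X vs V: V wins 28–9.
X vs Q: X wins 28–9.
X vs S: S wins 22–15.
Y vs V: V wins 28–9.
Y vs Q: Y wins 29–8.
Y vs S: Y wins 29–8.
V vs Q: V wins 29–8.
V vs S: V wins 28–9.
Q vs S: S wins 23–14.
V beats each rival — P (37–0), X (28–9), Y (28–9), Q (29–8), S (28–9) — so V is the Condorcet winner.

Yes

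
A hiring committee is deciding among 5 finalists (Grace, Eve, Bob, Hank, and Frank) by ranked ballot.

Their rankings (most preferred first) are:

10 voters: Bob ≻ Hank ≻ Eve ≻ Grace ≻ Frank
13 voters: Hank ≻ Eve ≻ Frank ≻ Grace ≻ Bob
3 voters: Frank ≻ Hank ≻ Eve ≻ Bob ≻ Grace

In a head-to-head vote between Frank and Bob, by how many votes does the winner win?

Ballots ranking Frank above Bob: 13+3 = 16.
Ballots ranking Bob above Frank: 10.
Frank wins 16–10, a margin of 6.

6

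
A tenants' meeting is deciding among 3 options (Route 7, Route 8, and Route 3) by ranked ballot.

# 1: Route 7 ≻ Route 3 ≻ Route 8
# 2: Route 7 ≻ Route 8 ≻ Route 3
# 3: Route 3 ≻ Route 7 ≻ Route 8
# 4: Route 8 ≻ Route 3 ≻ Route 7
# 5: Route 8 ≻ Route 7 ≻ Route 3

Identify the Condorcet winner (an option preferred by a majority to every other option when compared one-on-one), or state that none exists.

Route 7

Head-to-head results (5 voters total):
Route 7 vs Route 8: Route 7 wins 3–2.
Route 7 vs Route 3: Route 7 wins 3–2.
Route 8 vs Route 3: Route 8 wins 3–2.
Route 7 beats each rival — Route 8 (3–2), Route 3 (3–2) — so Route 7 is the Condorcet winner.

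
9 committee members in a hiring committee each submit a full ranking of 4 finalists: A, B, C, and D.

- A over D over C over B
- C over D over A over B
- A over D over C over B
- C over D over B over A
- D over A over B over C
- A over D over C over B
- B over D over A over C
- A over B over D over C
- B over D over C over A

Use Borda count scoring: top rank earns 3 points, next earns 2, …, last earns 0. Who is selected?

Borda scores:
  A: 3 + 1 + 3 + 0 + 2 + 3 + 1 + 3 + 0 = 16
  B: 0 + 0 + 0 + 1 + 1 + 0 + 3 + 2 + 3 = 10
  C: 1 + 3 + 1 + 3 + 0 + 1 + 0 + 0 + 1 = 10
  D: 2 + 2 + 2 + 2 + 3 + 2 + 2 + 1 + 2 = 18
D has the highest total.

D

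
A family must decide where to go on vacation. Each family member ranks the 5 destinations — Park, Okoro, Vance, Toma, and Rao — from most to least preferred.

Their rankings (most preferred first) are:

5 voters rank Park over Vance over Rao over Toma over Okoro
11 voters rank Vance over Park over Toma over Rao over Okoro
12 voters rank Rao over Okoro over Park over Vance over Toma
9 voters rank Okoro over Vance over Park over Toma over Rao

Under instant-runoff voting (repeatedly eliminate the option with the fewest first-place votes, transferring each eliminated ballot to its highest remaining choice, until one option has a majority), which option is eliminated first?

Round 1: Rao 12, Vance 11, Okoro 9, Park 5, Toma 0. Toma has the fewest and is eliminated.
Round 2: Rao 12, Vance 11, Okoro 9, Park 5. Park has the fewest and is eliminated.
Round 3: Vance 16, Rao 12, Okoro 9. Okoro has the fewest and is eliminated.
Round 4: Vance 25, Rao 12. Vance has a majority.

Toma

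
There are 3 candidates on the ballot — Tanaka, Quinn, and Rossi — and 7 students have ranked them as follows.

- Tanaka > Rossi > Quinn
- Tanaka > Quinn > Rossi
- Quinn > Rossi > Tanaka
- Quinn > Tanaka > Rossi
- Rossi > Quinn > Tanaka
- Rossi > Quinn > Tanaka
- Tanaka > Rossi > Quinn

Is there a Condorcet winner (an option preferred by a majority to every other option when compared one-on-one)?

Head-to-head results (7 voters total):
Tanaka vs Quinn: Quinn wins 4–3.
Tanaka vs Rossi: Tanaka wins 4–3.
Quinn vs Rossi: Rossi wins 4–3.
No candidate beats all others: Tanaka beats Rossi beats Quinn beats Tanaka, a majority cycle.

No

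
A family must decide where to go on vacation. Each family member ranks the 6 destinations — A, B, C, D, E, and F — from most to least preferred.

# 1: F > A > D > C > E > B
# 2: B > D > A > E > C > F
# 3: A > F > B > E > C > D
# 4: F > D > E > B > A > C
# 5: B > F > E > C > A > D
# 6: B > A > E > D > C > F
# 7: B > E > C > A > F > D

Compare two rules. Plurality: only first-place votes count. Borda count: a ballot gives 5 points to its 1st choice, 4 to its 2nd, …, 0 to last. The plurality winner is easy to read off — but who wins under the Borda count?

Plurality first-place counts: A 1, B 4, C 0, D 0, E 0, F 2 → B.
Borda totals: A 20, B 25, C 10, D 13, E 18, F 19 → B.

B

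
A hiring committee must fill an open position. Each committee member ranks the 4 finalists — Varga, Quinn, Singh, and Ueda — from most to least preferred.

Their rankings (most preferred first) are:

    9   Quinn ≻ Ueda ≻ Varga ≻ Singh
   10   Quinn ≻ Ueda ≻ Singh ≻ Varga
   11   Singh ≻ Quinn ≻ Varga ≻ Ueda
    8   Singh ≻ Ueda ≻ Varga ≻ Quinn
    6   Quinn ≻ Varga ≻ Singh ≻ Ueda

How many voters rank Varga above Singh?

Ballots ranking Varga above Singh: 9+6 = 15.
Ballots ranking Singh above Varga: 10+11+8 = 29.
So 15 of 44 voters prefer Varga to Singh.

15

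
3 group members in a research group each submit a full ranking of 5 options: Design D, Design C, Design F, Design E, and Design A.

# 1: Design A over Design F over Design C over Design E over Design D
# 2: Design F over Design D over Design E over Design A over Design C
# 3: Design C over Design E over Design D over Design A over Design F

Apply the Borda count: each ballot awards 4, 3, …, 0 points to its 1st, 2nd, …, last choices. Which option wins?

Borda scores:
  Design D: 0 + 3 + 2 = 5
  Design C: 2 + 0 + 4 = 6
  Design F: 3 + 4 + 0 = 7
  Design E: 1 + 2 + 3 = 6
  Design A: 4 + 1 + 1 = 6
Design F has the highest total.

Design F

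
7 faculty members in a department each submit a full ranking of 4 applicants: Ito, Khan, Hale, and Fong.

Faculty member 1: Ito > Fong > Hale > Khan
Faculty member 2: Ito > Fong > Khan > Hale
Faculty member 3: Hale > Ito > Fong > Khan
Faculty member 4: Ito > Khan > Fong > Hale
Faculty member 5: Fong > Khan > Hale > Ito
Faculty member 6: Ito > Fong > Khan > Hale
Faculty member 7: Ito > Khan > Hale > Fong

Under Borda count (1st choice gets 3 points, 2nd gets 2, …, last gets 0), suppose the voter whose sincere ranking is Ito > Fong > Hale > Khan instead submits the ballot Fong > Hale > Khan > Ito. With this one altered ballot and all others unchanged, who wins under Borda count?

Ito

Borda totals with the altered ballot: Ito 14, Khan 9, Hale 7, Fong 12.
The winner is unchanged: still Ito.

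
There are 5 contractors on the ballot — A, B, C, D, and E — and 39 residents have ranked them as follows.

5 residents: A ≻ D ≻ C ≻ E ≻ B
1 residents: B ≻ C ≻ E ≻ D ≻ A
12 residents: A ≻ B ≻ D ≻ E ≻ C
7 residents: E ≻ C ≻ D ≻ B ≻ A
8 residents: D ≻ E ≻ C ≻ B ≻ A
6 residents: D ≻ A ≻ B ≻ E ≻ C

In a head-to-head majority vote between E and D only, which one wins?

Ballots ranking E above D: 1+7 = 8.
Ballots ranking D above E: 5+12+8+6 = 31.
D wins the head-to-head, 31–8.

D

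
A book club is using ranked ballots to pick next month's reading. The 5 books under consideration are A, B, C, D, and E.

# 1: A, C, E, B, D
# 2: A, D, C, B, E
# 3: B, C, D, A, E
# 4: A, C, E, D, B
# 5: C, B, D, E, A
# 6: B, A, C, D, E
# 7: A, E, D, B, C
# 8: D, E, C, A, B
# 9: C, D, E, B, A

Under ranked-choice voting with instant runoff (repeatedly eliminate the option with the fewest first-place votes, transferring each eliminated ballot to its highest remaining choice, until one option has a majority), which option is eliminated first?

E

Round 1: A 4, B 2, C 2, D 1, E 0. E has the fewest and is eliminated.
Round 2: A 4, B 2, C 2, D 1. D has the fewest and is eliminated.
Round 3: A 4, C 3, B 2. B has the fewest and is eliminated.
Round 4: A 5, C 4. A has a majority.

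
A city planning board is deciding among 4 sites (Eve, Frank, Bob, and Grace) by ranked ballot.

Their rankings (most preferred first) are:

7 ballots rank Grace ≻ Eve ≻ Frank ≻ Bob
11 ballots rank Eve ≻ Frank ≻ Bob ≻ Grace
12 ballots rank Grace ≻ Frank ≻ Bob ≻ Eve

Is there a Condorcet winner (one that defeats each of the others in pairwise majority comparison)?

Yes

Head-to-head results (30 voters total):
Eve vs Frank: Eve wins 18–12.
Eve vs Bob: Eve wins 18–12.
Eve vs Grace: Grace wins 19–11.
Frank vs Bob: Frank wins 30–0.
Frank vs Grace: Grace wins 19–11.
Bob vs Grace: Grace wins 19–11.
Grace beats each rival — Eve (19–11), Frank (19–11), Bob (19–11) — so Grace is the Condorcet winner.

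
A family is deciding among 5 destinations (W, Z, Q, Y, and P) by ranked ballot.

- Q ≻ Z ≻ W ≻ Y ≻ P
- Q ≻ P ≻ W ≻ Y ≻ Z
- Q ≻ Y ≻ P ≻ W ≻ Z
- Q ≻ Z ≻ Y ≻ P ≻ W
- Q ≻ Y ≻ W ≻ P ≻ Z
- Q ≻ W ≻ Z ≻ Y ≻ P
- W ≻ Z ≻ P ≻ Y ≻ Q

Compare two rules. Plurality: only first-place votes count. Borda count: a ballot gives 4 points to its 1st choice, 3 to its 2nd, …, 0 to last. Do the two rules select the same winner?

Plurality first-place counts: W 1, Z 0, Q 6, Y 0, P 0 → Q.
Borda totals: W 14, Z 11, Q 24, Y 12, P 9 → Q.
The two rules agree on Q.

Yes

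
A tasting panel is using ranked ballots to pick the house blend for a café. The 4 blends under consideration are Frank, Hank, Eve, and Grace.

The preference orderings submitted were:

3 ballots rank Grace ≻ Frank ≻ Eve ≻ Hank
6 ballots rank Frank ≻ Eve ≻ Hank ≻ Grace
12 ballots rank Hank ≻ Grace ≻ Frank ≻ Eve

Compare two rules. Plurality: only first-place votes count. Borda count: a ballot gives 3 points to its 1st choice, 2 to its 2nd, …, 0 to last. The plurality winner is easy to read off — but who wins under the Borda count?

Plurality first-place counts: Frank 6, Hank 12, Eve 0, Grace 3 → Hank.
Borda totals: Frank 36, Hank 42, Eve 15, Grace 33 → Hank.

Hank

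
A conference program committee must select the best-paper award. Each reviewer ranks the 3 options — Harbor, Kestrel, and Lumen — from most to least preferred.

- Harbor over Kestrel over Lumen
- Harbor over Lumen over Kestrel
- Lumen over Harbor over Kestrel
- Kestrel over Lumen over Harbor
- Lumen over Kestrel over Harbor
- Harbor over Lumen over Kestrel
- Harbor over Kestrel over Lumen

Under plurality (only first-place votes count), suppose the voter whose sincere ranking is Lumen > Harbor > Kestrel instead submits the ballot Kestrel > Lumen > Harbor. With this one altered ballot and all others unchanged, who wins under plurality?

Harbor

First-place totals with the altered ballot: Harbor 4, Kestrel 2, Lumen 1.
The winner is unchanged: still Harbor.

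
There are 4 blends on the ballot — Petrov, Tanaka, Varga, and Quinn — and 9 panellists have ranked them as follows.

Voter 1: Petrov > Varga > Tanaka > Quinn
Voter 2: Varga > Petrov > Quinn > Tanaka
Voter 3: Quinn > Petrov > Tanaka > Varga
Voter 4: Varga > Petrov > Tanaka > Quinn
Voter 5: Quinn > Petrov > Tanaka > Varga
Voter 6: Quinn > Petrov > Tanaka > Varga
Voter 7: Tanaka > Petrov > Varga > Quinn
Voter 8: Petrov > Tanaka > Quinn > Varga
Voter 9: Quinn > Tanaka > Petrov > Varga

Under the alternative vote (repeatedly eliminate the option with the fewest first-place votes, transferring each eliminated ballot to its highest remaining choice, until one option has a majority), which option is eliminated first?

Tanaka

Round 1: Quinn 4, Petrov 2, Varga 2, Tanaka 1. Tanaka has the fewest and is eliminated.
Round 2: Quinn 4, Petrov 3, Varga 2. Varga has the fewest and is eliminated.
Round 3: Petrov 5, Quinn 4. Petrov has a majority.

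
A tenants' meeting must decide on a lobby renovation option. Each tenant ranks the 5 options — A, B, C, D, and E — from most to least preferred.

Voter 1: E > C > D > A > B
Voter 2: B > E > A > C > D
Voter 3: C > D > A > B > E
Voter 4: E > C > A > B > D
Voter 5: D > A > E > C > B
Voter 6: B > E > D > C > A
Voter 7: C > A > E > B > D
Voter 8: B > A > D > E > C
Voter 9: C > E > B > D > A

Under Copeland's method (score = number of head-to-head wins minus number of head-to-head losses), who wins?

E

Pairwise results:
  A vs B: A wins 5–4.
  A vs C: C wins 6–3.
  A vs D: D wins 5–4.
  A vs E: E wins 5–4.
  B vs C: C wins 6–3.
  B vs D: B wins 6–3.
  B vs E: E wins 5–4.
  C vs D: C wins 6–3.
  C vs E: E wins 6–3.
  D vs E: E wins 6–3.
Copeland scores (wins − losses):
  A: 1 − 3 = -2
  B: 1 − 3 = -2
  C: 3 − 1 = 2
  D: 1 − 3 = -2
  E: 4 − 0 = 4
E has the best Copeland score.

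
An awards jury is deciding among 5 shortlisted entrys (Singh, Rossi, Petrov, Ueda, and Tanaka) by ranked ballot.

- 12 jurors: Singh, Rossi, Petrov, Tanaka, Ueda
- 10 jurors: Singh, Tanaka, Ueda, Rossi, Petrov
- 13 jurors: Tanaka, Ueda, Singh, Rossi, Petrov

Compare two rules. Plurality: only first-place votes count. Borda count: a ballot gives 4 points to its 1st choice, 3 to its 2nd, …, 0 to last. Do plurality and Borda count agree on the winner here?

Yes

Plurality first-place counts: Singh 22, Rossi 0, Petrov 0, Ueda 0, Tanaka 13 → Singh.
Borda totals: Singh 114, Rossi 59, Petrov 24, Ueda 59, Tanaka 94 → Singh.
The two rules agree on Singh.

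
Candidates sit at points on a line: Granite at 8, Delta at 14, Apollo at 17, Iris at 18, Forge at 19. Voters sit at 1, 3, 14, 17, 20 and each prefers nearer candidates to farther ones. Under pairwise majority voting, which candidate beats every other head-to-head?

With single-peaked preferences on a line, the Condorcet winner is the candidate closest to the median voter.
The median voter (position 14) is closest to Delta at 14.
Check: Delta vs Forge — voters closer to Delta: 3 of 5.

Delta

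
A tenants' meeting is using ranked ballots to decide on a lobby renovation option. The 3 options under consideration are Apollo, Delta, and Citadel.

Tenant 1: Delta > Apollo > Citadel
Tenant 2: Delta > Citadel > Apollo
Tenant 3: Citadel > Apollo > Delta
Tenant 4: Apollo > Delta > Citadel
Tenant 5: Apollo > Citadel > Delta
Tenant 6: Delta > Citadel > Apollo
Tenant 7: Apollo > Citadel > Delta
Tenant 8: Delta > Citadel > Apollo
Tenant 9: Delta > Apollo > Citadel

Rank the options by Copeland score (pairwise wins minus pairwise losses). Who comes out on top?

Pairwise results:
  Apollo vs Delta: Delta wins 5–4.
  Apollo vs Citadel: Apollo wins 5–4.
  Delta vs Citadel: Delta wins 6–3.
Copeland scores (wins − losses):
  Apollo: 1 − 1 = 0
  Delta: 2 − 0 = 2
  Citadel: 0 − 2 = -2
Delta has the best Copeland score.

Delta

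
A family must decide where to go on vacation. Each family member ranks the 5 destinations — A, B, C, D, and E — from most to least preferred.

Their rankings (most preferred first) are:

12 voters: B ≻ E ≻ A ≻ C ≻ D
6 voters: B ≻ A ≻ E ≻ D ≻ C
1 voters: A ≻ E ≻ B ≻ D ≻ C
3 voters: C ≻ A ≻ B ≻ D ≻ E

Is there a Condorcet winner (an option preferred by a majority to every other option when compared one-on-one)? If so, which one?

Head-to-head results (22 voters total):
A vs B: B wins 18–4.
A vs C: A wins 19–3.
A vs D: A wins 22–0.
A vs E: E wins 12–10.
B vs C: B wins 19–3.
B vs D: B wins 22–0.
B vs E: B wins 21–1.
C vs D: C wins 15–7.
C vs E: E wins 19–3.
D vs E: E wins 19–3.
B beats each rival — A (18–4), C (19–3), D (22–0), E (21–1) — so B is the Condorcet winner.

B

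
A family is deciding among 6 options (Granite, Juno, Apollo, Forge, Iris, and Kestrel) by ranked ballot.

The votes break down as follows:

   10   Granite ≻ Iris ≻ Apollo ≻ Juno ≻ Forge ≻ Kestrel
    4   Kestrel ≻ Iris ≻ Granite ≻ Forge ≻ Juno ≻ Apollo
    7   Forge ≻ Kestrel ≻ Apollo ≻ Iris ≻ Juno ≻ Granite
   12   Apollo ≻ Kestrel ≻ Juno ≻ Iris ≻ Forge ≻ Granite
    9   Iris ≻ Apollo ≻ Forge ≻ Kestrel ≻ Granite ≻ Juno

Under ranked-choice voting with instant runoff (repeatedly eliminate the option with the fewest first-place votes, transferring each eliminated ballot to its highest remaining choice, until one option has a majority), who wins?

Iris

Round 1: Apollo 12, Granite 10, Iris 9, Forge 7, Kestrel 4, Juno 0. Juno has the fewest and is eliminated.
Round 2: Apollo 12, Granite 10, Iris 9, Forge 7, Kestrel 4. Kestrel has the fewest and is eliminated.
Round 3: Iris 13, Apollo 12, Granite 10, Forge 7. Forge has the fewest and is eliminated.
Round 4: Apollo 19, Iris 13, Granite 10. Granite has the fewest and is eliminated.
Round 5: Iris 23, Apollo 19. Iris has a majority.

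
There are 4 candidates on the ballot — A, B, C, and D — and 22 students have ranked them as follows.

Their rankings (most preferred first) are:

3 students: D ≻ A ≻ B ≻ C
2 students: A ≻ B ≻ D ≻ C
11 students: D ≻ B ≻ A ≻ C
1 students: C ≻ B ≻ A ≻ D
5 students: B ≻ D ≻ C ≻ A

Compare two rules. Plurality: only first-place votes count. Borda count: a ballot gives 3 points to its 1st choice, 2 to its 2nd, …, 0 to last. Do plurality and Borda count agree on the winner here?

Plurality first-place counts: A 2, B 5, C 1, D 14 → D.
Borda totals: A 24, B 46, C 8, D 54 → D.
The two rules agree on D.

Yes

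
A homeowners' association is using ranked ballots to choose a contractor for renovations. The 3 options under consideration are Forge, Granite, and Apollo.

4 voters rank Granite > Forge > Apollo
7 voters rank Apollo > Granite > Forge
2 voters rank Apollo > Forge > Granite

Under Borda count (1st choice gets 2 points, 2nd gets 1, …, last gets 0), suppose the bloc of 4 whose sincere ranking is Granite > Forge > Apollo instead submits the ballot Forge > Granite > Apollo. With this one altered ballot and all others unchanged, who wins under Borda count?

Borda totals with the altered ballot: Forge 10, Granite 11, Apollo 18.
The winner is unchanged: still Apollo.

Apollo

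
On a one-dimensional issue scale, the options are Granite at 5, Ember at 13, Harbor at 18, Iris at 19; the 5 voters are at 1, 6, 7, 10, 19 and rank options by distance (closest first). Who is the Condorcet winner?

Granite

With single-peaked preferences on a line, the Condorcet winner is the candidate closest to the median voter.
The median voter (position 7) is closest to Granite at 5.
Check: Granite vs Harbor — voters closer to Granite: 4 of 5.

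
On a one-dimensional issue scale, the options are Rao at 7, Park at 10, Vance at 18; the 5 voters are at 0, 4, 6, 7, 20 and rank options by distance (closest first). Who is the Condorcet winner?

With single-peaked preferences on a line, the Condorcet winner is the candidate closest to the median voter.
The median voter (position 6) is closest to Rao at 7.
Check: Rao vs Vance — voters closer to Rao: 4 of 5.

Rao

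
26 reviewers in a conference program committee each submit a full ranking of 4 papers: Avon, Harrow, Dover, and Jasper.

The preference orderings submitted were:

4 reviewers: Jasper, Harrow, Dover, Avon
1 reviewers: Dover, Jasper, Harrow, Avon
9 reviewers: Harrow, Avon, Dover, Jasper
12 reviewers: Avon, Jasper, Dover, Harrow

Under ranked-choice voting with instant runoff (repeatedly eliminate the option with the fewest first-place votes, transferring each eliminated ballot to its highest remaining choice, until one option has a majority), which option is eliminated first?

Round 1: Avon 12, Harrow 9, Jasper 4, Dover 1. Dover has the fewest and is eliminated.
Round 2: Avon 12, Harrow 9, Jasper 5. Jasper has the fewest and is eliminated.
Round 3: Harrow 14, Avon 12. Harrow has a majority.

Dover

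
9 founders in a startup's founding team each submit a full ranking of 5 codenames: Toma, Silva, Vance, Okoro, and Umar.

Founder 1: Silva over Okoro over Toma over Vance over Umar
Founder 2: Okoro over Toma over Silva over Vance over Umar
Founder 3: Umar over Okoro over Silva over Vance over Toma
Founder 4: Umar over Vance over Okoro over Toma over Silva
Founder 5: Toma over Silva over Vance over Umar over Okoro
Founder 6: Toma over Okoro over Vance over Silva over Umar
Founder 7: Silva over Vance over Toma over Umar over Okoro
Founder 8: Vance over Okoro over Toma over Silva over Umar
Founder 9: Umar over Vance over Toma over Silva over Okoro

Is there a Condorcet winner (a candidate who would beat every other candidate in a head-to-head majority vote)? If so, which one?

Head-to-head results (9 voters total):
Toma vs Silva: Toma wins 6–3.
Toma vs Vance: Vance wins 5–4.
Toma vs Okoro: Okoro wins 5–4.
Toma vs Umar: Toma wins 6–3.
Silva vs Vance: Silva wins 5–4.
Silva vs Okoro: Okoro wins 5–4.
Silva vs Umar: Silva wins 6–3.
Vance vs Okoro: Vance wins 5–4.
Vance vs Umar: Vance wins 6–3.
Okoro vs Umar: Umar wins 5–4.
No candidate beats all others: Toma beats Silva beats Vance beats Toma, a majority cycle.

None — there is no Condorcet winner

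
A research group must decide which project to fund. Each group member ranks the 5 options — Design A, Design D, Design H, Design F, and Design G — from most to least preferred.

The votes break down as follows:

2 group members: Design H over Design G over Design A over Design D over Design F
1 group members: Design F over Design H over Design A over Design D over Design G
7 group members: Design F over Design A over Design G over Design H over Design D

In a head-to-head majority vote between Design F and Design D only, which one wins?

Design F

Ballots ranking Design F above Design D: 1+7 = 8.
Ballots ranking Design D above Design F: 2.
Design F wins the head-to-head, 8–2.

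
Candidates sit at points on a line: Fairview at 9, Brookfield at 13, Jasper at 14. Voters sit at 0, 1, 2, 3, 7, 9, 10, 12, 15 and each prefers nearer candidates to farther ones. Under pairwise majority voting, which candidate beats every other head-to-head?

Fairview

With single-peaked preferences on a line, the Condorcet winner is the candidate closest to the median voter.
The median voter (position 7) is closest to Fairview at 9.
Check: Fairview vs Brookfield — voters closer to Fairview: 7 of 9.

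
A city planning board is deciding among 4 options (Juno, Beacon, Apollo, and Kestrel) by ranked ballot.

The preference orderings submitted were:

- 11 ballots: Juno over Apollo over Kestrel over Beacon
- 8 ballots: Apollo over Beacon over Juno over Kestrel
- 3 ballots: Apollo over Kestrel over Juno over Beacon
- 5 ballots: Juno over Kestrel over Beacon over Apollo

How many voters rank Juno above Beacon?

19

Ballots ranking Juno above Beacon: 11+3+5 = 19.
Ballots ranking Beacon above Juno: 8.
So 19 of 27 voters prefer Juno to Beacon.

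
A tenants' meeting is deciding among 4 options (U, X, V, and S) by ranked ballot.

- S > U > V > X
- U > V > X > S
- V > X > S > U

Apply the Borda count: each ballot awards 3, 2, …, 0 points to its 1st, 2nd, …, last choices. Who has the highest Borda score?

Borda scores:
  U: 2 + 3 + 0 = 5
  X: 0 + 1 + 2 = 3
  V: 1 + 2 + 3 = 6
  S: 3 + 0 + 1 = 4
V has the highest total.

V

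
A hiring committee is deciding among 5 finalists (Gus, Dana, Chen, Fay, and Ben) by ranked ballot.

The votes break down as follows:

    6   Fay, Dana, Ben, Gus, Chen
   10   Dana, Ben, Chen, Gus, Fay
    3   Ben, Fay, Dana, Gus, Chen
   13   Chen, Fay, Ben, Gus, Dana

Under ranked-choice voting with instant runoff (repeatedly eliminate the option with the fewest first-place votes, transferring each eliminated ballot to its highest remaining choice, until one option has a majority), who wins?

Dana

Round 1: Chen 13, Dana 10, Fay 6, Ben 3, Gus 0. Gus has the fewest and is eliminated.
Round 2: Chen 13, Dana 10, Fay 6, Ben 3. Ben has the fewest and is eliminated.
Round 3: Chen 13, Dana 10, Fay 9. Fay has the fewest and is eliminated.
Round 4: Dana 19, Chen 13. Dana has a majority.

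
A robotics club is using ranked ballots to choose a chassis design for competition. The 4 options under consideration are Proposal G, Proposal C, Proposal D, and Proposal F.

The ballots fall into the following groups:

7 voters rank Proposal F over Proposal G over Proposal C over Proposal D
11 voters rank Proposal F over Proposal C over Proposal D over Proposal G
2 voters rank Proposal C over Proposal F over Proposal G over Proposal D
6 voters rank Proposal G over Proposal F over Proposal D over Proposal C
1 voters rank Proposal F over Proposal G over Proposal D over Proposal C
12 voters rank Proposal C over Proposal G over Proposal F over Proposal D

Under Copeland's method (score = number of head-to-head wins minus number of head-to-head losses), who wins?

Pairwise results:
  Proposal G vs Proposal C: Proposal C wins 25–14.
  Proposal G vs Proposal D: Proposal G wins 28–11.
  Proposal G vs Proposal F: Proposal F wins 21–18.
  Proposal C vs Proposal D: Proposal C wins 32–7.
  Proposal C vs Proposal F: Proposal F wins 25–14.
  Proposal D vs Proposal F: Proposal F wins 39–0.
Copeland scores (wins − losses):
  Proposal G: 1 − 2 = -1
  Proposal C: 2 − 1 = 1
  Proposal D: 0 − 3 = -3
  Proposal F: 3 − 0 = 3
Proposal F has the best Copeland score.

Proposal F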